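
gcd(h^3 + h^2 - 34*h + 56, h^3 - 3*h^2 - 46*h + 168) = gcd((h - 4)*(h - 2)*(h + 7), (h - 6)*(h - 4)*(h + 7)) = h^2 + 3*h - 28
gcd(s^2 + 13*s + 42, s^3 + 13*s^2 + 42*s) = s^2 + 13*s + 42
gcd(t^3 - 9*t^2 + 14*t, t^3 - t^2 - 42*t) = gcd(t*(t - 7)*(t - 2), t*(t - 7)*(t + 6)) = t^2 - 7*t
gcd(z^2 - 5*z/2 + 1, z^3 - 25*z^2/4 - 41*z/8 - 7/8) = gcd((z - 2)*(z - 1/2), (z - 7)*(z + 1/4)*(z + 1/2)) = 1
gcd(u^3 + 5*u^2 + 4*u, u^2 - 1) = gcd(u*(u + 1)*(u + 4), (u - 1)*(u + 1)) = u + 1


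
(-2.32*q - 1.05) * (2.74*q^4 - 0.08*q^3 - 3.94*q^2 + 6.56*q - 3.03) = -6.3568*q^5 - 2.6914*q^4 + 9.2248*q^3 - 11.0822*q^2 + 0.1416*q + 3.1815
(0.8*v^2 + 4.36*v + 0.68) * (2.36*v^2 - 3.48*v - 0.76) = 1.888*v^4 + 7.5056*v^3 - 14.176*v^2 - 5.68*v - 0.5168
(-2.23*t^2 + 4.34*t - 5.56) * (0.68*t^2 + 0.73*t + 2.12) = -1.5164*t^4 + 1.3233*t^3 - 5.3402*t^2 + 5.142*t - 11.7872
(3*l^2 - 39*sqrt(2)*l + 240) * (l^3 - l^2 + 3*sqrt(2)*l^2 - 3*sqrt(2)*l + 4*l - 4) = 3*l^5 - 30*sqrt(2)*l^4 - 3*l^4 + 18*l^3 + 30*sqrt(2)*l^3 - 18*l^2 + 564*sqrt(2)*l^2 - 564*sqrt(2)*l + 960*l - 960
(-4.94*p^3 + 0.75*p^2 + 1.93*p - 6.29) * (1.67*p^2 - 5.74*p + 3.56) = -8.2498*p^5 + 29.6081*p^4 - 18.6683*p^3 - 18.9125*p^2 + 42.9754*p - 22.3924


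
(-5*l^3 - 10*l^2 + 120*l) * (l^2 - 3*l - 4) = -5*l^5 + 5*l^4 + 170*l^3 - 320*l^2 - 480*l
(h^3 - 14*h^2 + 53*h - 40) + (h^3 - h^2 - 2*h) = 2*h^3 - 15*h^2 + 51*h - 40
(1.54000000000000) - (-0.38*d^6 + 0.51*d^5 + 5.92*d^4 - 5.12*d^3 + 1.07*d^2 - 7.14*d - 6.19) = 0.38*d^6 - 0.51*d^5 - 5.92*d^4 + 5.12*d^3 - 1.07*d^2 + 7.14*d + 7.73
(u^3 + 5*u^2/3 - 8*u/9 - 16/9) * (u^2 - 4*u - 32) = u^5 - 7*u^4/3 - 356*u^3/9 - 464*u^2/9 + 320*u/9 + 512/9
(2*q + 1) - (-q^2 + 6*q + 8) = q^2 - 4*q - 7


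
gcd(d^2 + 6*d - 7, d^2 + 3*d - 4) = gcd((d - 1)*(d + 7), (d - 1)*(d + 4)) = d - 1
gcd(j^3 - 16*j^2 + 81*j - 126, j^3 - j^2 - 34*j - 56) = j - 7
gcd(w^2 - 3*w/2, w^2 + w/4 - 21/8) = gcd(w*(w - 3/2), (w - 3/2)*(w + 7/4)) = w - 3/2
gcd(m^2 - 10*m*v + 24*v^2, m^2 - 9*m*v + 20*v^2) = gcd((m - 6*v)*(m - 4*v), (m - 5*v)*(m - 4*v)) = -m + 4*v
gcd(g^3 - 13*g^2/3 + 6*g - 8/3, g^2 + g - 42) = 1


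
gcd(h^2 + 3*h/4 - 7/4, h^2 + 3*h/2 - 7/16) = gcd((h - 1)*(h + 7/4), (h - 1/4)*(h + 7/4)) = h + 7/4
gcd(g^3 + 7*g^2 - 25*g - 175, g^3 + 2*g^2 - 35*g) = g^2 + 2*g - 35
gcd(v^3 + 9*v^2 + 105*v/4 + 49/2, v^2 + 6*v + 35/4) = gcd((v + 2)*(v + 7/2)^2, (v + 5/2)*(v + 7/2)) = v + 7/2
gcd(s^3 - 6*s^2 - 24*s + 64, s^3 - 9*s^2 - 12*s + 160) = s^2 - 4*s - 32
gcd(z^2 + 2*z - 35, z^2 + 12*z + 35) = z + 7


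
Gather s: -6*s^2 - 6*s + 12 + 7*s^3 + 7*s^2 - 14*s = 7*s^3 + s^2 - 20*s + 12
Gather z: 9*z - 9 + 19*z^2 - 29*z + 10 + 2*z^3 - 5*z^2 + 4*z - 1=2*z^3 + 14*z^2 - 16*z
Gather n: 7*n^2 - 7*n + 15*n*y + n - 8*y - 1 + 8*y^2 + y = 7*n^2 + n*(15*y - 6) + 8*y^2 - 7*y - 1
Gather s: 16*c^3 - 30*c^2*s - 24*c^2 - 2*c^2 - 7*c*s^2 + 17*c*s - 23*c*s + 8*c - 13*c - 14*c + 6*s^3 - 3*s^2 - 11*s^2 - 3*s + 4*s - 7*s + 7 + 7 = 16*c^3 - 26*c^2 - 19*c + 6*s^3 + s^2*(-7*c - 14) + s*(-30*c^2 - 6*c - 6) + 14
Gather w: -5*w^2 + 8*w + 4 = -5*w^2 + 8*w + 4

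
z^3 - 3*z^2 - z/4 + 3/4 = (z - 3)*(z - 1/2)*(z + 1/2)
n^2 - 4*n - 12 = (n - 6)*(n + 2)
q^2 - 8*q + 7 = (q - 7)*(q - 1)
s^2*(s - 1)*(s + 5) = s^4 + 4*s^3 - 5*s^2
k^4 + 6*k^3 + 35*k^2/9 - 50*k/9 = k*(k - 2/3)*(k + 5/3)*(k + 5)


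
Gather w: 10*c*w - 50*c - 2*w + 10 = -50*c + w*(10*c - 2) + 10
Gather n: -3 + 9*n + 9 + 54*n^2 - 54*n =54*n^2 - 45*n + 6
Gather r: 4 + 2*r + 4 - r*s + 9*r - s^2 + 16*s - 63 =r*(11 - s) - s^2 + 16*s - 55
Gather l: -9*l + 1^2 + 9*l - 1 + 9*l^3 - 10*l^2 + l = 9*l^3 - 10*l^2 + l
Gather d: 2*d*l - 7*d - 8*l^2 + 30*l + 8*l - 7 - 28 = d*(2*l - 7) - 8*l^2 + 38*l - 35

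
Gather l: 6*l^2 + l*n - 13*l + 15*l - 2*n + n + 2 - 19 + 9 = 6*l^2 + l*(n + 2) - n - 8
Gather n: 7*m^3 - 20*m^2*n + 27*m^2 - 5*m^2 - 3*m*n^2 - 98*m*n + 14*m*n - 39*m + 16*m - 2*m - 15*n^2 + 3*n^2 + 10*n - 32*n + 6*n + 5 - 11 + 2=7*m^3 + 22*m^2 - 25*m + n^2*(-3*m - 12) + n*(-20*m^2 - 84*m - 16) - 4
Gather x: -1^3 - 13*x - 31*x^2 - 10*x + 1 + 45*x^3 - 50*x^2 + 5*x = 45*x^3 - 81*x^2 - 18*x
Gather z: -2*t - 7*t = -9*t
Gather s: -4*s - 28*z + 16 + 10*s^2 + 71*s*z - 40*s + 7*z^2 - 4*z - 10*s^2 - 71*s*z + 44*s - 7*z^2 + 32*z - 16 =0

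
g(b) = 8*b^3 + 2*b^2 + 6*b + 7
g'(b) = 24*b^2 + 4*b + 6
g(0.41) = 10.35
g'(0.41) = 11.67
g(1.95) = 85.62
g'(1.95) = 105.06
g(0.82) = 17.68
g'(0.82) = 25.42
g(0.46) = 10.96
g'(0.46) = 12.92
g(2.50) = 159.50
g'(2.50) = 166.00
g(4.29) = 701.18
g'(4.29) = 464.86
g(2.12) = 104.93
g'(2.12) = 122.35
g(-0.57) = 2.75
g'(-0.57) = 11.52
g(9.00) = 6055.00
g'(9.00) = 1986.00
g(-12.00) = -13601.00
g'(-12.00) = 3414.00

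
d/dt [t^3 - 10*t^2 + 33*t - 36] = 3*t^2 - 20*t + 33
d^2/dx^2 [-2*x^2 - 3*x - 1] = -4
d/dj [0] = 0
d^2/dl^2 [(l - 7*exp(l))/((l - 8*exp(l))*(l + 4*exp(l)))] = (-3*l^4*exp(l) + 116*l^3*exp(2*l) + 12*l^3*exp(l) + 2*l^3 - 960*l^2*exp(3*l) - 384*l^2*exp(2*l) - 42*l^2*exp(l) + 4992*l*exp(4*l) + 2688*l*exp(3*l) + 360*l*exp(2*l) - 7168*exp(5*l) - 7680*exp(4*l) - 928*exp(3*l))/(l^6 - 12*l^5*exp(l) - 48*l^4*exp(2*l) + 704*l^3*exp(3*l) + 1536*l^2*exp(4*l) - 12288*l*exp(5*l) - 32768*exp(6*l))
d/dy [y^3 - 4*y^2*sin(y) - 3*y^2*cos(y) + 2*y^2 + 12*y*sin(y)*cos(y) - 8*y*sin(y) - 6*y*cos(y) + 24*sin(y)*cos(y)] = 3*y^2*sin(y) - 4*y^2*cos(y) + 3*y^2 - 2*y*sin(y) - 14*y*cos(y) + 12*y*cos(2*y) + 4*y - 8*sin(y) + 6*sin(2*y) - 6*cos(y) + 24*cos(2*y)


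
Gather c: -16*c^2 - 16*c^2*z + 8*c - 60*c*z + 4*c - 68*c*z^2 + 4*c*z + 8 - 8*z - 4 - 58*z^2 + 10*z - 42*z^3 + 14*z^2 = c^2*(-16*z - 16) + c*(-68*z^2 - 56*z + 12) - 42*z^3 - 44*z^2 + 2*z + 4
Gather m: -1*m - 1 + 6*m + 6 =5*m + 5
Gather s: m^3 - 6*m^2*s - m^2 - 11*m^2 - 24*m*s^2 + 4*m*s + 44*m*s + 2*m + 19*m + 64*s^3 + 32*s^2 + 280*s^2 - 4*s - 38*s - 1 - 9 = m^3 - 12*m^2 + 21*m + 64*s^3 + s^2*(312 - 24*m) + s*(-6*m^2 + 48*m - 42) - 10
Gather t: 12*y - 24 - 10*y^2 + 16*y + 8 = -10*y^2 + 28*y - 16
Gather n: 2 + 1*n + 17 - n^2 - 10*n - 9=-n^2 - 9*n + 10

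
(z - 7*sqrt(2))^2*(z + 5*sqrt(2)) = z^3 - 9*sqrt(2)*z^2 - 42*z + 490*sqrt(2)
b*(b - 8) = b^2 - 8*b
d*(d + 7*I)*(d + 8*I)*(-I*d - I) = -I*d^4 + 15*d^3 - I*d^3 + 15*d^2 + 56*I*d^2 + 56*I*d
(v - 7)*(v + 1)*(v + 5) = v^3 - v^2 - 37*v - 35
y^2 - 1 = (y - 1)*(y + 1)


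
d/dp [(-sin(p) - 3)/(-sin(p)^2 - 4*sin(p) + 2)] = (-6*sin(p) + cos(p)^2 - 15)*cos(p)/(sin(p)^2 + 4*sin(p) - 2)^2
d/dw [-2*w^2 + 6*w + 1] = 6 - 4*w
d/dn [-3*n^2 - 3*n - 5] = -6*n - 3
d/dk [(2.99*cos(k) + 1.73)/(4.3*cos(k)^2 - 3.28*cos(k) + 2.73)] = (12.857*cos(k)^2 + 14.878*cos(k) - 13.8371)*sin(k)/(18.49*cos(k)^4 - 28.208*cos(k)^3 + 34.2364*cos(k)^2 - 17.9088*cos(k) + 7.4529)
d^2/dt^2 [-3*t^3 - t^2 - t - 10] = -18*t - 2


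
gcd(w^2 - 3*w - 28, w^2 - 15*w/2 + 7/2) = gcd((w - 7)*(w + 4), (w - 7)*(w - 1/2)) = w - 7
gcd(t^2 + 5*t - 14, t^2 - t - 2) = t - 2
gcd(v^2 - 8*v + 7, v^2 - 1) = v - 1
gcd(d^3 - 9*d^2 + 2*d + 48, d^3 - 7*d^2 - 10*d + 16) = d^2 - 6*d - 16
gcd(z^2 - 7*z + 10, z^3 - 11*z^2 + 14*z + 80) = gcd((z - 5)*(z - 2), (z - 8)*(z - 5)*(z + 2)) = z - 5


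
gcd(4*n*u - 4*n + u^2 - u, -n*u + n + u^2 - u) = u - 1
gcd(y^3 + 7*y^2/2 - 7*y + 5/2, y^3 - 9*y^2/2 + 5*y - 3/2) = y^2 - 3*y/2 + 1/2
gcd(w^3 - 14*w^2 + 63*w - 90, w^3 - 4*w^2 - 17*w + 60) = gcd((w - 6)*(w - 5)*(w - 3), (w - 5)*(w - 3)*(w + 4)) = w^2 - 8*w + 15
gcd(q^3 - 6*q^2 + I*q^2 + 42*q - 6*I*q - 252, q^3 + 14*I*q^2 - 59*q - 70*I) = q + 7*I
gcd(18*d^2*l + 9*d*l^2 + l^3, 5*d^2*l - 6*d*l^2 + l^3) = l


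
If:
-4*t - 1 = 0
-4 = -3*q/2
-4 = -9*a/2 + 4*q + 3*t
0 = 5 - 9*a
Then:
No Solution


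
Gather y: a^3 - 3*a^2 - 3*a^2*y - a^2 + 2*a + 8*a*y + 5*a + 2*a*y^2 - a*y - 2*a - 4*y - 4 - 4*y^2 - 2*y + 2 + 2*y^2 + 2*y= a^3 - 4*a^2 + 5*a + y^2*(2*a - 2) + y*(-3*a^2 + 7*a - 4) - 2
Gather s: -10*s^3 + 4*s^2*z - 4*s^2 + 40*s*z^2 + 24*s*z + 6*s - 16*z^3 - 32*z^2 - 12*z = -10*s^3 + s^2*(4*z - 4) + s*(40*z^2 + 24*z + 6) - 16*z^3 - 32*z^2 - 12*z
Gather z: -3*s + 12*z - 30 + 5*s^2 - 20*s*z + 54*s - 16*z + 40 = 5*s^2 + 51*s + z*(-20*s - 4) + 10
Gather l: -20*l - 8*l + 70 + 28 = 98 - 28*l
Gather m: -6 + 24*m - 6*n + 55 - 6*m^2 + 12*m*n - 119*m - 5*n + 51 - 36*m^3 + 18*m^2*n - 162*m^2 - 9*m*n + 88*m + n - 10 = -36*m^3 + m^2*(18*n - 168) + m*(3*n - 7) - 10*n + 90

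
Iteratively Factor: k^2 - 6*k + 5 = (k - 5)*(k - 1)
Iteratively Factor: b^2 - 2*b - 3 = (b - 3)*(b + 1)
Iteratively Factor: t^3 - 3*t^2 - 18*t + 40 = (t + 4)*(t^2 - 7*t + 10) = (t - 5)*(t + 4)*(t - 2)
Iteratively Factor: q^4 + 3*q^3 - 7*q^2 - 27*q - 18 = (q - 3)*(q^3 + 6*q^2 + 11*q + 6) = (q - 3)*(q + 1)*(q^2 + 5*q + 6) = (q - 3)*(q + 1)*(q + 2)*(q + 3)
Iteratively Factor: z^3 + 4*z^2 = (z)*(z^2 + 4*z) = z*(z + 4)*(z)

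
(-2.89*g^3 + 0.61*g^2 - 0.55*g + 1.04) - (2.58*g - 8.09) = -2.89*g^3 + 0.61*g^2 - 3.13*g + 9.13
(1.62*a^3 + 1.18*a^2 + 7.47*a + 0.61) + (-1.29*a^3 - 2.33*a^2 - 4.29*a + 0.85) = 0.33*a^3 - 1.15*a^2 + 3.18*a + 1.46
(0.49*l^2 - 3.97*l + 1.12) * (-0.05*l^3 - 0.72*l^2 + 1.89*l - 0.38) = -0.0245*l^5 - 0.1543*l^4 + 3.7285*l^3 - 8.4959*l^2 + 3.6254*l - 0.4256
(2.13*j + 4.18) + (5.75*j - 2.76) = 7.88*j + 1.42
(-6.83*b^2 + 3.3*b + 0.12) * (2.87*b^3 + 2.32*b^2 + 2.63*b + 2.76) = -19.6021*b^5 - 6.3746*b^4 - 9.9625*b^3 - 9.8934*b^2 + 9.4236*b + 0.3312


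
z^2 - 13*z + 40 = (z - 8)*(z - 5)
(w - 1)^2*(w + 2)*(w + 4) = w^4 + 4*w^3 - 3*w^2 - 10*w + 8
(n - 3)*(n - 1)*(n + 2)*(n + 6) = n^4 + 4*n^3 - 17*n^2 - 24*n + 36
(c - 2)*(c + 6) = c^2 + 4*c - 12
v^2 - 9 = (v - 3)*(v + 3)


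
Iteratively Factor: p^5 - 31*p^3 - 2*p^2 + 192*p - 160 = (p - 2)*(p^4 + 2*p^3 - 27*p^2 - 56*p + 80) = (p - 5)*(p - 2)*(p^3 + 7*p^2 + 8*p - 16) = (p - 5)*(p - 2)*(p + 4)*(p^2 + 3*p - 4) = (p - 5)*(p - 2)*(p - 1)*(p + 4)*(p + 4)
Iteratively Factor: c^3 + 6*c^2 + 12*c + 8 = (c + 2)*(c^2 + 4*c + 4) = (c + 2)^2*(c + 2)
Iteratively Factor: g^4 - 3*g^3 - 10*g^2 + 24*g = (g)*(g^3 - 3*g^2 - 10*g + 24) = g*(g - 2)*(g^2 - g - 12) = g*(g - 4)*(g - 2)*(g + 3)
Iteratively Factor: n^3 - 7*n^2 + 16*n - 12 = (n - 2)*(n^2 - 5*n + 6) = (n - 2)^2*(n - 3)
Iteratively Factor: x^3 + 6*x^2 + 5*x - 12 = (x + 4)*(x^2 + 2*x - 3) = (x - 1)*(x + 4)*(x + 3)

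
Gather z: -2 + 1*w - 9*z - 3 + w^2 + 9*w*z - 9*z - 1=w^2 + w + z*(9*w - 18) - 6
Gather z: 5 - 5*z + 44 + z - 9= 40 - 4*z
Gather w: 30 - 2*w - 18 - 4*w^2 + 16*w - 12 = -4*w^2 + 14*w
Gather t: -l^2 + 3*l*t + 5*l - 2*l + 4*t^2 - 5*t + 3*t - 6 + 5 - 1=-l^2 + 3*l + 4*t^2 + t*(3*l - 2) - 2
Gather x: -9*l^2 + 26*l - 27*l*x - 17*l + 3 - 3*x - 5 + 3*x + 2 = -9*l^2 - 27*l*x + 9*l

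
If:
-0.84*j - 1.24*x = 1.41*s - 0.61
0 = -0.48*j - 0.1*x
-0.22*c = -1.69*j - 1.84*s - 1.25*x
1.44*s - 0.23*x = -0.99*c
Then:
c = 0.96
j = -0.25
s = -0.47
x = 1.19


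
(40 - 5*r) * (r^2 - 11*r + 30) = -5*r^3 + 95*r^2 - 590*r + 1200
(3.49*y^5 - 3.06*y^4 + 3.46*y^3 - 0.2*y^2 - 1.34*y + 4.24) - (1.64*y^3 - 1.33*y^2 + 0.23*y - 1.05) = 3.49*y^5 - 3.06*y^4 + 1.82*y^3 + 1.13*y^2 - 1.57*y + 5.29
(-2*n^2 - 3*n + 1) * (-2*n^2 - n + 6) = 4*n^4 + 8*n^3 - 11*n^2 - 19*n + 6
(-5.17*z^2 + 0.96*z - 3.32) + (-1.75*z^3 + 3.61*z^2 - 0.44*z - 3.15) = -1.75*z^3 - 1.56*z^2 + 0.52*z - 6.47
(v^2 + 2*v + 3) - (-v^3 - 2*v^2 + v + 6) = v^3 + 3*v^2 + v - 3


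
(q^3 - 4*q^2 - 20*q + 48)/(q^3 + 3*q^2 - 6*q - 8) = (q - 6)/(q + 1)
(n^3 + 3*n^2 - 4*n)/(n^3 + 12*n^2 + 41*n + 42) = n*(n^2 + 3*n - 4)/(n^3 + 12*n^2 + 41*n + 42)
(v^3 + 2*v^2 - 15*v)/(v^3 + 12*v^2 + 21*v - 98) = v*(v^2 + 2*v - 15)/(v^3 + 12*v^2 + 21*v - 98)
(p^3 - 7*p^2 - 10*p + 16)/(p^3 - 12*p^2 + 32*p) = (p^2 + p - 2)/(p*(p - 4))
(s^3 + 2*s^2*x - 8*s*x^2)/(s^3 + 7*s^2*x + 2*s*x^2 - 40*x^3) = s/(s + 5*x)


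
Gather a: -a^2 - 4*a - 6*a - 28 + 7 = -a^2 - 10*a - 21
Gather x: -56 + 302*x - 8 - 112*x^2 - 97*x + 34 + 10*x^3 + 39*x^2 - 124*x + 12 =10*x^3 - 73*x^2 + 81*x - 18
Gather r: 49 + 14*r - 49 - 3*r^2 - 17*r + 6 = -3*r^2 - 3*r + 6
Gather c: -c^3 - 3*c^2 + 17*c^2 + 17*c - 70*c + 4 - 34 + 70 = -c^3 + 14*c^2 - 53*c + 40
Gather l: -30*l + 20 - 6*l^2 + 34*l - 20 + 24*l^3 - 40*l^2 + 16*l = 24*l^3 - 46*l^2 + 20*l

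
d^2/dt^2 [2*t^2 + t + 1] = 4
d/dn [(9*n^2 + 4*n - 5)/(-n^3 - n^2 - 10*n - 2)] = (9*n^4 + 8*n^3 - 101*n^2 - 46*n - 58)/(n^6 + 2*n^5 + 21*n^4 + 24*n^3 + 104*n^2 + 40*n + 4)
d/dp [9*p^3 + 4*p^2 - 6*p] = 27*p^2 + 8*p - 6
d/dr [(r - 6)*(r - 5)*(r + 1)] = 3*r^2 - 20*r + 19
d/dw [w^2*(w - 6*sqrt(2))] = 3*w*(w - 4*sqrt(2))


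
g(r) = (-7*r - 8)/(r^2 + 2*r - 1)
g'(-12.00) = 0.06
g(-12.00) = 0.64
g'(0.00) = 23.00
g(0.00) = 8.00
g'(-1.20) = 3.61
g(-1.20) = -0.20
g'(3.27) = 0.57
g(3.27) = -1.90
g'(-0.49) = 5.56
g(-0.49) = 2.63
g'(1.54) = 3.24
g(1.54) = -4.22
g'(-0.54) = 5.13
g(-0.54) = 2.36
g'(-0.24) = 9.67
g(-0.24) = 4.44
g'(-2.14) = 42.44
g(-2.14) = -9.97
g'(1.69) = 2.55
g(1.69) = -3.79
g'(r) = (-7*r - 8)*(-2*r - 2)/(r^2 + 2*r - 1)^2 - 7/(r^2 + 2*r - 1) = (7*r^2 + 16*r + 23)/(r^4 + 4*r^3 + 2*r^2 - 4*r + 1)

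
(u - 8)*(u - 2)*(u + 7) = u^3 - 3*u^2 - 54*u + 112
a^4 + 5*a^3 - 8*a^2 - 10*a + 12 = (a - 1)*(a + 6)*(a - sqrt(2))*(a + sqrt(2))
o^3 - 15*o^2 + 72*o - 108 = (o - 6)^2*(o - 3)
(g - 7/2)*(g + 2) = g^2 - 3*g/2 - 7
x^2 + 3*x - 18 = (x - 3)*(x + 6)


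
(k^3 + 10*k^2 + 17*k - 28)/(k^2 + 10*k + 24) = (k^2 + 6*k - 7)/(k + 6)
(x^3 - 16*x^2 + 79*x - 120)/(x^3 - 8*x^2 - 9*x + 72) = (x - 5)/(x + 3)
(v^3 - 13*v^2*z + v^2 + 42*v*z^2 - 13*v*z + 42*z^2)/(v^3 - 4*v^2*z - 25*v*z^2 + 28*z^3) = (-v^2 + 6*v*z - v + 6*z)/(-v^2 - 3*v*z + 4*z^2)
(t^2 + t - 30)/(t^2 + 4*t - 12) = (t - 5)/(t - 2)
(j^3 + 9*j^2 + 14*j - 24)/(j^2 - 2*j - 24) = (j^2 + 5*j - 6)/(j - 6)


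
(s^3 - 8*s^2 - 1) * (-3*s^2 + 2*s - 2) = -3*s^5 + 26*s^4 - 18*s^3 + 19*s^2 - 2*s + 2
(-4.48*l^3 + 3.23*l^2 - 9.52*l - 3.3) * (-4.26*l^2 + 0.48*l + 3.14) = 19.0848*l^5 - 15.9102*l^4 + 28.0384*l^3 + 19.6306*l^2 - 31.4768*l - 10.362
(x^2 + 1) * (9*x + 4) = 9*x^3 + 4*x^2 + 9*x + 4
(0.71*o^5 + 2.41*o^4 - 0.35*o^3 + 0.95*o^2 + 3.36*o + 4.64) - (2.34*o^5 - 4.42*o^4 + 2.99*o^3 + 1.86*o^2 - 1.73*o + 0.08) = -1.63*o^5 + 6.83*o^4 - 3.34*o^3 - 0.91*o^2 + 5.09*o + 4.56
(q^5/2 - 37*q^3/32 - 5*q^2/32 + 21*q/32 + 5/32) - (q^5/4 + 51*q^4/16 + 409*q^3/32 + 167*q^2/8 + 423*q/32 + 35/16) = q^5/4 - 51*q^4/16 - 223*q^3/16 - 673*q^2/32 - 201*q/16 - 65/32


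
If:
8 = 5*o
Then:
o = 8/5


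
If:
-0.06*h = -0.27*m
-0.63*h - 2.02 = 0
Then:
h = -3.21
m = -0.71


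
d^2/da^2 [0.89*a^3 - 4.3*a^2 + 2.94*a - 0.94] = 5.34*a - 8.6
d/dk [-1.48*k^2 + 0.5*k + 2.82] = 0.5 - 2.96*k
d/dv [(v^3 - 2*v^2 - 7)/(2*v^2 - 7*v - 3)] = (2*v^4 - 14*v^3 + 5*v^2 + 40*v - 49)/(4*v^4 - 28*v^3 + 37*v^2 + 42*v + 9)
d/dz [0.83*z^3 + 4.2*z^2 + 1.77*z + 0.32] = 2.49*z^2 + 8.4*z + 1.77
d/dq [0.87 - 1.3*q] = -1.30000000000000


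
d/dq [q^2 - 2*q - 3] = 2*q - 2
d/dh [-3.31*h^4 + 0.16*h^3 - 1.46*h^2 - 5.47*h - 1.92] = -13.24*h^3 + 0.48*h^2 - 2.92*h - 5.47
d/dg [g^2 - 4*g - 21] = 2*g - 4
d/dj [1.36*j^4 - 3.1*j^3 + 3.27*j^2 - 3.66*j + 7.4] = 5.44*j^3 - 9.3*j^2 + 6.54*j - 3.66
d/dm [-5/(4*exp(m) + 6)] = 5*exp(m)/(2*exp(m) + 3)^2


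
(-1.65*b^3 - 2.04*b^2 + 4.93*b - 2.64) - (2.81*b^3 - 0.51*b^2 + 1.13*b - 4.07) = -4.46*b^3 - 1.53*b^2 + 3.8*b + 1.43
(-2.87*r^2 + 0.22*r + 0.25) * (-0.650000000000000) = 1.8655*r^2 - 0.143*r - 0.1625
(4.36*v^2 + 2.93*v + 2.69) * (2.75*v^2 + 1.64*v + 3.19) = 11.99*v^4 + 15.2079*v^3 + 26.1111*v^2 + 13.7583*v + 8.5811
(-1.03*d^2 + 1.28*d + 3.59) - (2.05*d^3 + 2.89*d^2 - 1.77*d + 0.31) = -2.05*d^3 - 3.92*d^2 + 3.05*d + 3.28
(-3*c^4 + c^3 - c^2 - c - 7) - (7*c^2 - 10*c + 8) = -3*c^4 + c^3 - 8*c^2 + 9*c - 15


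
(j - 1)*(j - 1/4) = j^2 - 5*j/4 + 1/4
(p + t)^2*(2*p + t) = 2*p^3 + 5*p^2*t + 4*p*t^2 + t^3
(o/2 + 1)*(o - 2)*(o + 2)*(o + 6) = o^4/2 + 4*o^3 + 4*o^2 - 16*o - 24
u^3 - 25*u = u*(u - 5)*(u + 5)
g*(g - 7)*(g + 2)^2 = g^4 - 3*g^3 - 24*g^2 - 28*g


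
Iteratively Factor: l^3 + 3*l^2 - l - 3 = (l - 1)*(l^2 + 4*l + 3) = (l - 1)*(l + 1)*(l + 3)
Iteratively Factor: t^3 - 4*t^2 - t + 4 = (t - 1)*(t^2 - 3*t - 4) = (t - 4)*(t - 1)*(t + 1)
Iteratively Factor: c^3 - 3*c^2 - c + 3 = (c + 1)*(c^2 - 4*c + 3) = (c - 3)*(c + 1)*(c - 1)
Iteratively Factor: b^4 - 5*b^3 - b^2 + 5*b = (b + 1)*(b^3 - 6*b^2 + 5*b) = (b - 1)*(b + 1)*(b^2 - 5*b) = (b - 5)*(b - 1)*(b + 1)*(b)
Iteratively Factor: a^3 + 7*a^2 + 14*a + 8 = (a + 4)*(a^2 + 3*a + 2) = (a + 1)*(a + 4)*(a + 2)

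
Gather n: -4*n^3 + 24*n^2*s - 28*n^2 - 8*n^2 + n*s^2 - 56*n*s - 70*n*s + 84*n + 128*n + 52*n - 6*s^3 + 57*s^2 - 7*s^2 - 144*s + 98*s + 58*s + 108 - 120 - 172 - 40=-4*n^3 + n^2*(24*s - 36) + n*(s^2 - 126*s + 264) - 6*s^3 + 50*s^2 + 12*s - 224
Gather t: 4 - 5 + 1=0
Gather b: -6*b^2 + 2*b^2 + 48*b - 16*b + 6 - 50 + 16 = -4*b^2 + 32*b - 28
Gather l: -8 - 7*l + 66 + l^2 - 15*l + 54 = l^2 - 22*l + 112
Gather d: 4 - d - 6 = -d - 2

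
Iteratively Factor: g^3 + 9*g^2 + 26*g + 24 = (g + 2)*(g^2 + 7*g + 12) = (g + 2)*(g + 4)*(g + 3)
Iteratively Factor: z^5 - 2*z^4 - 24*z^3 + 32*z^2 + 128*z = (z + 2)*(z^4 - 4*z^3 - 16*z^2 + 64*z) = z*(z + 2)*(z^3 - 4*z^2 - 16*z + 64) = z*(z - 4)*(z + 2)*(z^2 - 16) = z*(z - 4)^2*(z + 2)*(z + 4)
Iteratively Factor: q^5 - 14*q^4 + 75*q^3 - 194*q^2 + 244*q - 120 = (q - 5)*(q^4 - 9*q^3 + 30*q^2 - 44*q + 24) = (q - 5)*(q - 2)*(q^3 - 7*q^2 + 16*q - 12) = (q - 5)*(q - 2)^2*(q^2 - 5*q + 6) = (q - 5)*(q - 3)*(q - 2)^2*(q - 2)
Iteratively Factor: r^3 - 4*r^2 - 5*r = (r - 5)*(r^2 + r) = (r - 5)*(r + 1)*(r)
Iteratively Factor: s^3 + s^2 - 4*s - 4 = (s + 2)*(s^2 - s - 2) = (s - 2)*(s + 2)*(s + 1)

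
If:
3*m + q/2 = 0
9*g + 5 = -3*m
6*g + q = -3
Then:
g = -13/24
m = -1/24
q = 1/4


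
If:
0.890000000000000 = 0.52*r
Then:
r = 1.71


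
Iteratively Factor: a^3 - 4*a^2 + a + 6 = (a - 3)*(a^2 - a - 2) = (a - 3)*(a - 2)*(a + 1)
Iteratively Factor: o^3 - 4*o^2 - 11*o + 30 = (o + 3)*(o^2 - 7*o + 10) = (o - 2)*(o + 3)*(o - 5)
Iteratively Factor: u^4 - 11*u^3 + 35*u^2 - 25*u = (u - 1)*(u^3 - 10*u^2 + 25*u) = (u - 5)*(u - 1)*(u^2 - 5*u) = (u - 5)^2*(u - 1)*(u)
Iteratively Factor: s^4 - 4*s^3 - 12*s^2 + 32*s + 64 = (s + 2)*(s^3 - 6*s^2 + 32) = (s - 4)*(s + 2)*(s^2 - 2*s - 8) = (s - 4)^2*(s + 2)*(s + 2)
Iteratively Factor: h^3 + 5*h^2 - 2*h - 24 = (h + 4)*(h^2 + h - 6) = (h - 2)*(h + 4)*(h + 3)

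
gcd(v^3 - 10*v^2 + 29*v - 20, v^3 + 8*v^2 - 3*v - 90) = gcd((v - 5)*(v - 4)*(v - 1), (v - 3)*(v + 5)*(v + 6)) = 1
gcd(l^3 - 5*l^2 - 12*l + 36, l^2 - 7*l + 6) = l - 6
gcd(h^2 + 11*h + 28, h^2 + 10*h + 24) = h + 4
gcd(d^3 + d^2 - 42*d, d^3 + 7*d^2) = d^2 + 7*d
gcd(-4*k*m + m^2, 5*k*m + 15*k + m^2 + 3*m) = 1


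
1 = 1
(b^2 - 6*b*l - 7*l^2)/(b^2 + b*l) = (b - 7*l)/b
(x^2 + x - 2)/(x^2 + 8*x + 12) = (x - 1)/(x + 6)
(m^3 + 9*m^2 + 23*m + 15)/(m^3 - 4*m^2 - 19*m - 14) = (m^2 + 8*m + 15)/(m^2 - 5*m - 14)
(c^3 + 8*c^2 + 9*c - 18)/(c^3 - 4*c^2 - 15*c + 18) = (c + 6)/(c - 6)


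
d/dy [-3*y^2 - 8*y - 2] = -6*y - 8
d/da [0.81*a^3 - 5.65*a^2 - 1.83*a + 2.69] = 2.43*a^2 - 11.3*a - 1.83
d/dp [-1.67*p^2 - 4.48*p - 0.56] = -3.34*p - 4.48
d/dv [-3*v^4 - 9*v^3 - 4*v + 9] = -12*v^3 - 27*v^2 - 4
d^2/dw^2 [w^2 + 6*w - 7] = 2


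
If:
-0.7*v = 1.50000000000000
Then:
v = -2.14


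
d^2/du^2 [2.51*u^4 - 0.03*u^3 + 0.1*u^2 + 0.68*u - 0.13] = 30.12*u^2 - 0.18*u + 0.2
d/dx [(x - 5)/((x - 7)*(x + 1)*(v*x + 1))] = (-v*(x - 7)*(x - 5)*(x + 1) + (5 - x)*(x - 7)*(v*x + 1) + (5 - x)*(x + 1)*(v*x + 1) + (x - 7)*(x + 1)*(v*x + 1))/((x - 7)^2*(x + 1)^2*(v*x + 1)^2)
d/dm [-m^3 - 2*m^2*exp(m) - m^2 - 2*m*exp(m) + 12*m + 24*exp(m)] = -2*m^2*exp(m) - 3*m^2 - 6*m*exp(m) - 2*m + 22*exp(m) + 12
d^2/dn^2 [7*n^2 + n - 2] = 14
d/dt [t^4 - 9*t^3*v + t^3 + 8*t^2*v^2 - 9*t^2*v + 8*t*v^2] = 4*t^3 - 27*t^2*v + 3*t^2 + 16*t*v^2 - 18*t*v + 8*v^2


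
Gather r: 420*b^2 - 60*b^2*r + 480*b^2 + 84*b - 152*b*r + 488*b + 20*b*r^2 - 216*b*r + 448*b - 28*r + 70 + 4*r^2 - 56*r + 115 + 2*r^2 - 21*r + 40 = 900*b^2 + 1020*b + r^2*(20*b + 6) + r*(-60*b^2 - 368*b - 105) + 225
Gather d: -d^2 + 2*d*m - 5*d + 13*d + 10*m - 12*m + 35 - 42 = -d^2 + d*(2*m + 8) - 2*m - 7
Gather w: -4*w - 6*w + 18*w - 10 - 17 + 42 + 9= 8*w + 24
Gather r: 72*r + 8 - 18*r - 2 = 54*r + 6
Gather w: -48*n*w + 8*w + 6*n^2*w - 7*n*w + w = w*(6*n^2 - 55*n + 9)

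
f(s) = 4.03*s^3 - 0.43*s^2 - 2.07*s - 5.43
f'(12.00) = 1728.57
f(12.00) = 6871.65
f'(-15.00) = 2731.08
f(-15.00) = -13672.38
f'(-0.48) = 1.13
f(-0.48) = -4.98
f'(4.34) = 221.92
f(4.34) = 306.93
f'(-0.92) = 8.95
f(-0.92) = -7.03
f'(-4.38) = 233.64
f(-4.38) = -343.24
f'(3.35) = 130.73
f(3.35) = 134.32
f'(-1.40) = 22.83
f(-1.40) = -14.43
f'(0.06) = -2.08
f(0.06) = -5.55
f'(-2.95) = 105.68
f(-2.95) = -106.53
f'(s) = 12.09*s^2 - 0.86*s - 2.07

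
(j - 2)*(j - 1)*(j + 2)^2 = j^4 + j^3 - 6*j^2 - 4*j + 8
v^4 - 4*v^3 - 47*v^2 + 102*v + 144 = (v - 8)*(v - 3)*(v + 1)*(v + 6)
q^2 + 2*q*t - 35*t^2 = (q - 5*t)*(q + 7*t)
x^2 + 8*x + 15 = (x + 3)*(x + 5)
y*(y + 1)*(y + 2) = y^3 + 3*y^2 + 2*y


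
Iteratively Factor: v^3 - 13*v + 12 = (v + 4)*(v^2 - 4*v + 3) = (v - 3)*(v + 4)*(v - 1)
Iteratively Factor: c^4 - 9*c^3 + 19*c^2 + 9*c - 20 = (c - 5)*(c^3 - 4*c^2 - c + 4) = (c - 5)*(c + 1)*(c^2 - 5*c + 4) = (c - 5)*(c - 4)*(c + 1)*(c - 1)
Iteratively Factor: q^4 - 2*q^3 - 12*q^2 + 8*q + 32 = (q - 2)*(q^3 - 12*q - 16) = (q - 2)*(q + 2)*(q^2 - 2*q - 8) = (q - 2)*(q + 2)^2*(q - 4)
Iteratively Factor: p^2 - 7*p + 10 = (p - 5)*(p - 2)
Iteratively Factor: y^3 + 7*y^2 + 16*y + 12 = (y + 2)*(y^2 + 5*y + 6) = (y + 2)*(y + 3)*(y + 2)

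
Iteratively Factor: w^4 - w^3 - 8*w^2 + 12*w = (w)*(w^3 - w^2 - 8*w + 12) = w*(w - 2)*(w^2 + w - 6) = w*(w - 2)^2*(w + 3)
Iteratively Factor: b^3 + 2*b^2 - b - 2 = (b - 1)*(b^2 + 3*b + 2) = (b - 1)*(b + 2)*(b + 1)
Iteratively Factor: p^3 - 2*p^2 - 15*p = (p)*(p^2 - 2*p - 15) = p*(p + 3)*(p - 5)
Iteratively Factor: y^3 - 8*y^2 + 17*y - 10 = (y - 5)*(y^2 - 3*y + 2) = (y - 5)*(y - 1)*(y - 2)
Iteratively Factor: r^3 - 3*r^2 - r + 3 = (r - 1)*(r^2 - 2*r - 3) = (r - 3)*(r - 1)*(r + 1)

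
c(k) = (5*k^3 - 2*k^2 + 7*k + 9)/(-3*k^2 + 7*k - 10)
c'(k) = (6*k - 7)*(5*k^3 - 2*k^2 + 7*k + 9)/(-3*k^2 + 7*k - 10)^2 + (15*k^2 - 4*k + 7)/(-3*k^2 + 7*k - 10)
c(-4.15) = 4.54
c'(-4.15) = -1.51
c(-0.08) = -0.80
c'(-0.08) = -1.26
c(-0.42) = -0.40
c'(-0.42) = -1.12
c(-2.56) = 2.23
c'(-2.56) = -1.38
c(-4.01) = 4.33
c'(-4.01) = -1.50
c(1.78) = -6.15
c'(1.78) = -3.52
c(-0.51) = -0.30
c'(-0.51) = -1.11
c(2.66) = -8.53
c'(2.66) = -2.07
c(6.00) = -13.93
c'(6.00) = -1.56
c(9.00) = -18.71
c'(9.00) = -1.61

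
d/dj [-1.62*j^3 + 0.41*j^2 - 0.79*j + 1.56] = -4.86*j^2 + 0.82*j - 0.79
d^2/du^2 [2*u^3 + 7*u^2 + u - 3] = 12*u + 14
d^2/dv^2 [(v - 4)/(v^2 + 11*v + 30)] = 2*((v - 4)*(2*v + 11)^2 - (3*v + 7)*(v^2 + 11*v + 30))/(v^2 + 11*v + 30)^3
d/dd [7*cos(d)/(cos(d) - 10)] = 70*sin(d)/(cos(d) - 10)^2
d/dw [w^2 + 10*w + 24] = 2*w + 10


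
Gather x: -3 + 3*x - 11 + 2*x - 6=5*x - 20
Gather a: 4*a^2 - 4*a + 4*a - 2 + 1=4*a^2 - 1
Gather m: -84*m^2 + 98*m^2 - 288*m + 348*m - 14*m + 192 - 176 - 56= 14*m^2 + 46*m - 40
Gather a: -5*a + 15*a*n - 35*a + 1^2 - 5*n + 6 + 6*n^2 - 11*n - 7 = a*(15*n - 40) + 6*n^2 - 16*n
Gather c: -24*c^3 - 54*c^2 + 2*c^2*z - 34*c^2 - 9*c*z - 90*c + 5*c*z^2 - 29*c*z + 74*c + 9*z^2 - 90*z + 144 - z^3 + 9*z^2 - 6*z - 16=-24*c^3 + c^2*(2*z - 88) + c*(5*z^2 - 38*z - 16) - z^3 + 18*z^2 - 96*z + 128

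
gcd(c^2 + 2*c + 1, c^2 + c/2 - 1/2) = c + 1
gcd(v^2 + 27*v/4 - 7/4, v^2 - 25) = 1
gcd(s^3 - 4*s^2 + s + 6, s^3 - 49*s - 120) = 1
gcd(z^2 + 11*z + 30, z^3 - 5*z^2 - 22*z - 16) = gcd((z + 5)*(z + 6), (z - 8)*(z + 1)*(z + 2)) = 1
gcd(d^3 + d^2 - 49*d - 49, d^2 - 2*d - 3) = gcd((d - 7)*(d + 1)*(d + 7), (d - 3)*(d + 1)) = d + 1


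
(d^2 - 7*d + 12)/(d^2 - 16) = (d - 3)/(d + 4)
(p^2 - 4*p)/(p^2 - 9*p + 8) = p*(p - 4)/(p^2 - 9*p + 8)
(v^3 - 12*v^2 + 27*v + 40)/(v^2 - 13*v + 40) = v + 1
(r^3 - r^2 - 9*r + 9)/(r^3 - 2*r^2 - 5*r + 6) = (r + 3)/(r + 2)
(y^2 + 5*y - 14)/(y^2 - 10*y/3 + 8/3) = 3*(y + 7)/(3*y - 4)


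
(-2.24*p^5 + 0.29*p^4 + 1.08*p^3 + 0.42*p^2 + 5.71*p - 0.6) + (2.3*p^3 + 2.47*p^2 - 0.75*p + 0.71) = -2.24*p^5 + 0.29*p^4 + 3.38*p^3 + 2.89*p^2 + 4.96*p + 0.11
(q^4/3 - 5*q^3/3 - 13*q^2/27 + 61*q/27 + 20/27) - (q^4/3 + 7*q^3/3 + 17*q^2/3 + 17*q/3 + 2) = -4*q^3 - 166*q^2/27 - 92*q/27 - 34/27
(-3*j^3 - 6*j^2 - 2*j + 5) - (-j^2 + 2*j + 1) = -3*j^3 - 5*j^2 - 4*j + 4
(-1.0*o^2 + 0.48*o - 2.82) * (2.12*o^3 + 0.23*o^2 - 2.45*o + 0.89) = -2.12*o^5 + 0.7876*o^4 - 3.418*o^3 - 2.7146*o^2 + 7.3362*o - 2.5098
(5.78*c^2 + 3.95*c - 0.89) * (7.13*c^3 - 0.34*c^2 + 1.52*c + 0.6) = 41.2114*c^5 + 26.1983*c^4 + 1.0969*c^3 + 9.7746*c^2 + 1.0172*c - 0.534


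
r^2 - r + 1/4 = (r - 1/2)^2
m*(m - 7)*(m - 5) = m^3 - 12*m^2 + 35*m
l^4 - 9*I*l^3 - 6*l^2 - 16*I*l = l*(l - 8*I)*(l - 2*I)*(l + I)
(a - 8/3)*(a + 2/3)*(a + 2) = a^3 - 52*a/9 - 32/9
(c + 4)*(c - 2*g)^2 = c^3 - 4*c^2*g + 4*c^2 + 4*c*g^2 - 16*c*g + 16*g^2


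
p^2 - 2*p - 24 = (p - 6)*(p + 4)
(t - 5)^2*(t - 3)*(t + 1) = t^4 - 12*t^3 + 42*t^2 - 20*t - 75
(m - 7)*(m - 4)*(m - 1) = m^3 - 12*m^2 + 39*m - 28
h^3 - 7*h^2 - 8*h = h*(h - 8)*(h + 1)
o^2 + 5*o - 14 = (o - 2)*(o + 7)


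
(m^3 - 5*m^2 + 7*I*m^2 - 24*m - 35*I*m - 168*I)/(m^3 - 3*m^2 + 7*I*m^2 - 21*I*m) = (m^2 - 5*m - 24)/(m*(m - 3))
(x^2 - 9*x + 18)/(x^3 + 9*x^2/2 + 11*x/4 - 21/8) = 8*(x^2 - 9*x + 18)/(8*x^3 + 36*x^2 + 22*x - 21)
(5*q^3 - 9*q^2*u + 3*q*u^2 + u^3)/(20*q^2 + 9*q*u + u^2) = (q^2 - 2*q*u + u^2)/(4*q + u)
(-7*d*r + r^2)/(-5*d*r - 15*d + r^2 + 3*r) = r*(7*d - r)/(5*d*r + 15*d - r^2 - 3*r)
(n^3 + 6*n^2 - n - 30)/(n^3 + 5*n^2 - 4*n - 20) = (n + 3)/(n + 2)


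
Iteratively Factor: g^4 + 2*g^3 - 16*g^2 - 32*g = (g + 2)*(g^3 - 16*g) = g*(g + 2)*(g^2 - 16) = g*(g + 2)*(g + 4)*(g - 4)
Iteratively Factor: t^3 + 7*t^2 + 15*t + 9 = (t + 3)*(t^2 + 4*t + 3) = (t + 3)^2*(t + 1)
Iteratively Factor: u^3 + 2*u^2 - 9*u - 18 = (u + 2)*(u^2 - 9) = (u - 3)*(u + 2)*(u + 3)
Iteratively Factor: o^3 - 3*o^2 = (o)*(o^2 - 3*o) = o^2*(o - 3)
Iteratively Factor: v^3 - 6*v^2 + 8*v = (v - 2)*(v^2 - 4*v) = (v - 4)*(v - 2)*(v)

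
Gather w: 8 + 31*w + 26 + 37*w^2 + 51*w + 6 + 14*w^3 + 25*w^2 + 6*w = 14*w^3 + 62*w^2 + 88*w + 40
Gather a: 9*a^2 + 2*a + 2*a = 9*a^2 + 4*a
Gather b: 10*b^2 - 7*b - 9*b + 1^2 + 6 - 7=10*b^2 - 16*b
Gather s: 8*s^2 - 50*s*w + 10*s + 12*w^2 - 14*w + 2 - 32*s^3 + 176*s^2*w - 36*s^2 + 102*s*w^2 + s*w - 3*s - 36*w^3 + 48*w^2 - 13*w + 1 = -32*s^3 + s^2*(176*w - 28) + s*(102*w^2 - 49*w + 7) - 36*w^3 + 60*w^2 - 27*w + 3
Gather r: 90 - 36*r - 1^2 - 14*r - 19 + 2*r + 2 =72 - 48*r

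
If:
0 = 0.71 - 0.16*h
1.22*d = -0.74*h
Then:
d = -2.69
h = 4.44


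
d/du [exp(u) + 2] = exp(u)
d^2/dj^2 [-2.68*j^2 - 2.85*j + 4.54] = -5.36000000000000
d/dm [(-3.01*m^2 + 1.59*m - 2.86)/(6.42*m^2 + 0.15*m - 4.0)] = (-10.6593*m^2 + 60.8024*m - 5.931)/(41.2164*m^4 + 1.926*m^3 - 51.3375*m^2 - 1.2*m + 16.0)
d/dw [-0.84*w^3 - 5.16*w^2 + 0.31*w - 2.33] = -2.52*w^2 - 10.32*w + 0.31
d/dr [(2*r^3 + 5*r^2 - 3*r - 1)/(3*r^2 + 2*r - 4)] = (6*r^4 + 8*r^3 - 5*r^2 - 34*r + 14)/(9*r^4 + 12*r^3 - 20*r^2 - 16*r + 16)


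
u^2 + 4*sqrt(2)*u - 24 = (u - 2*sqrt(2))*(u + 6*sqrt(2))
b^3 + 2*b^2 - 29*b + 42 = (b - 3)*(b - 2)*(b + 7)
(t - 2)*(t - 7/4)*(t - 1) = t^3 - 19*t^2/4 + 29*t/4 - 7/2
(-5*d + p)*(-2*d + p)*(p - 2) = 10*d^2*p - 20*d^2 - 7*d*p^2 + 14*d*p + p^3 - 2*p^2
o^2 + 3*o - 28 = (o - 4)*(o + 7)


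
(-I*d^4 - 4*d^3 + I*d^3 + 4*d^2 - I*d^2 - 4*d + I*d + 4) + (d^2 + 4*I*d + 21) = -I*d^4 - 4*d^3 + I*d^3 + 5*d^2 - I*d^2 - 4*d + 5*I*d + 25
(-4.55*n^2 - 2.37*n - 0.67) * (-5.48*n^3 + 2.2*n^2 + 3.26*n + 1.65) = 24.934*n^5 + 2.9776*n^4 - 16.3754*n^3 - 16.7077*n^2 - 6.0947*n - 1.1055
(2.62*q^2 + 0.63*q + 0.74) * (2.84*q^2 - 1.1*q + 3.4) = 7.4408*q^4 - 1.0928*q^3 + 10.3166*q^2 + 1.328*q + 2.516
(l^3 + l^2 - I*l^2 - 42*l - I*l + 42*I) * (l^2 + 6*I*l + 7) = l^5 + l^4 + 5*I*l^4 - 29*l^3 + 5*I*l^3 + 13*l^2 - 217*I*l^2 - 546*l - 7*I*l + 294*I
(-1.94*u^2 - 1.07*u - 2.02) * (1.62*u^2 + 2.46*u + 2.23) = -3.1428*u^4 - 6.5058*u^3 - 10.2308*u^2 - 7.3553*u - 4.5046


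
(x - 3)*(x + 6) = x^2 + 3*x - 18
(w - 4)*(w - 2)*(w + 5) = w^3 - w^2 - 22*w + 40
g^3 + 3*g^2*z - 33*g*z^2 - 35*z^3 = (g - 5*z)*(g + z)*(g + 7*z)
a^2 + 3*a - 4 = (a - 1)*(a + 4)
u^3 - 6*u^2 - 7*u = u*(u - 7)*(u + 1)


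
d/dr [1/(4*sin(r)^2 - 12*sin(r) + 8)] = (3 - 2*sin(r))*cos(r)/(4*(sin(r)^2 - 3*sin(r) + 2)^2)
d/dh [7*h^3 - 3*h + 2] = 21*h^2 - 3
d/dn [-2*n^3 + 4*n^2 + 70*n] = -6*n^2 + 8*n + 70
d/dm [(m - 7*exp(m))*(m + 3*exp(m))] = -4*m*exp(m) + 2*m - 42*exp(2*m) - 4*exp(m)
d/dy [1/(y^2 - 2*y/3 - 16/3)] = 6*(1 - 3*y)/(-3*y^2 + 2*y + 16)^2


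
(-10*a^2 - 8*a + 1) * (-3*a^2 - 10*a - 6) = 30*a^4 + 124*a^3 + 137*a^2 + 38*a - 6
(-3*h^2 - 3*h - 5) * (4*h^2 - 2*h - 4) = -12*h^4 - 6*h^3 - 2*h^2 + 22*h + 20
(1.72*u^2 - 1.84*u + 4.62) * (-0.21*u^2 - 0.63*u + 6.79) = -0.3612*u^4 - 0.6972*u^3 + 11.8678*u^2 - 15.4042*u + 31.3698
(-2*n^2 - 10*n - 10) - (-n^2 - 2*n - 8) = -n^2 - 8*n - 2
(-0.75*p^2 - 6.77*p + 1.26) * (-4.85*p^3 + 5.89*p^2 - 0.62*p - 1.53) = 3.6375*p^5 + 28.417*p^4 - 45.5213*p^3 + 12.7663*p^2 + 9.5769*p - 1.9278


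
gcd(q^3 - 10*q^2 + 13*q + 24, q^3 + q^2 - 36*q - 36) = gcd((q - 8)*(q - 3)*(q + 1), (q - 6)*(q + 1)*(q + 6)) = q + 1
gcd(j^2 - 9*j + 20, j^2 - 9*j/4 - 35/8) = 1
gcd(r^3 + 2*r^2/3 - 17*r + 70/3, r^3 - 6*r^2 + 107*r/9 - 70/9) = r^2 - 13*r/3 + 14/3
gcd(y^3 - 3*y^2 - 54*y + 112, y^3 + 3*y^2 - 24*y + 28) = y^2 + 5*y - 14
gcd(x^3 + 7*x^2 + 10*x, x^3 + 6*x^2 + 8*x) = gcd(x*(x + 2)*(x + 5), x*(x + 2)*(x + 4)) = x^2 + 2*x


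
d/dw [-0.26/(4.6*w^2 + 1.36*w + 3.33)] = (2.392*w + 0.3536)/(4.6*w^2 + 1.36*w + 3.33)^2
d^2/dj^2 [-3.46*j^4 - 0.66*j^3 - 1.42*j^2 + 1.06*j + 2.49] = -41.52*j^2 - 3.96*j - 2.84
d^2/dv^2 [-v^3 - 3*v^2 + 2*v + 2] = -6*v - 6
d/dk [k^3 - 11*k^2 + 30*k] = 3*k^2 - 22*k + 30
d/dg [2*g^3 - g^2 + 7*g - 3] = 6*g^2 - 2*g + 7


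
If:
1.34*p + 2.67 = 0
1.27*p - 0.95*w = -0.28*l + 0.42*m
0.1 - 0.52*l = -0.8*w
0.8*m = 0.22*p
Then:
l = -6.46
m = -0.55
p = -1.99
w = -4.33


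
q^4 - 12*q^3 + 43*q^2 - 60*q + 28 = (q - 7)*(q - 2)^2*(q - 1)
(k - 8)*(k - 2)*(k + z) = k^3 + k^2*z - 10*k^2 - 10*k*z + 16*k + 16*z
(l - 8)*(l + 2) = l^2 - 6*l - 16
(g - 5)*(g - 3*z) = g^2 - 3*g*z - 5*g + 15*z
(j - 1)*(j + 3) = j^2 + 2*j - 3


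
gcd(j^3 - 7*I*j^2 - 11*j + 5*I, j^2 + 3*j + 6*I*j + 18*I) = 1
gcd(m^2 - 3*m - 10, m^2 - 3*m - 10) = m^2 - 3*m - 10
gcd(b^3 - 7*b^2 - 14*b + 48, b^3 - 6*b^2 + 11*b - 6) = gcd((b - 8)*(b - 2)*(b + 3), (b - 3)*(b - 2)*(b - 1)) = b - 2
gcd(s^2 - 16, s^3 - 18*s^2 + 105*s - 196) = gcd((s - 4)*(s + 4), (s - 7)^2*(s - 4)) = s - 4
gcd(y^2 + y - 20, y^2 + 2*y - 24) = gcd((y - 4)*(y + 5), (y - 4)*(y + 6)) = y - 4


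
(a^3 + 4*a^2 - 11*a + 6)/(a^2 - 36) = (a^2 - 2*a + 1)/(a - 6)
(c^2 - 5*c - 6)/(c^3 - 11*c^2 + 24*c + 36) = 1/(c - 6)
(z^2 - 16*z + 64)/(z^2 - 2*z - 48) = (z - 8)/(z + 6)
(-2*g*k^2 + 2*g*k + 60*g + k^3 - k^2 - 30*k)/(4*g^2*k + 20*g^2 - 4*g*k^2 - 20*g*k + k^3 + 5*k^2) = (6 - k)/(2*g - k)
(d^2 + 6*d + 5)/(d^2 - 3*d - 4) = (d + 5)/(d - 4)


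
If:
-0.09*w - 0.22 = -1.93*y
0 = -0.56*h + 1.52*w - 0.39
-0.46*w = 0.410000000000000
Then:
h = -3.12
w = -0.89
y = 0.07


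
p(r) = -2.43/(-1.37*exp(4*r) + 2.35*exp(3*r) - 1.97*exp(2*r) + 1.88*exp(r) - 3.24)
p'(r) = -2.43*(5.48*exp(4*r) - 7.05*exp(3*r) + 3.94*exp(2*r) - 1.88*exp(r))/(-1.37*exp(4*r) + 2.35*exp(3*r) - 1.97*exp(2*r) + 1.88*exp(r) - 3.24)^2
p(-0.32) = 1.01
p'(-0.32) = 0.20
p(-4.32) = 0.76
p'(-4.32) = 0.01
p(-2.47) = 0.79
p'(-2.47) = 0.03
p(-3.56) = 0.76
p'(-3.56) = 0.01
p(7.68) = 0.00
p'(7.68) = -0.00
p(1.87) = 0.00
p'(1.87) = -0.01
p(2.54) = 0.00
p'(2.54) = -0.00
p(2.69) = 0.00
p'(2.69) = -0.00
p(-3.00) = 0.77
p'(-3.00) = 0.02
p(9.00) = 0.00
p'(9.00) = 0.00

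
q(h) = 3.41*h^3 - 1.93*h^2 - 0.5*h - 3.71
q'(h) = 10.23*h^2 - 3.86*h - 0.5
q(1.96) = 13.57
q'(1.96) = 31.23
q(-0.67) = -5.27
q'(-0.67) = 6.68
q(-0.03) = -3.70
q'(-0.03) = -0.37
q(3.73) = 144.54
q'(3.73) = 127.43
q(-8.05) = -1903.61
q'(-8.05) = 693.50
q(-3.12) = -124.50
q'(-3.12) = 111.13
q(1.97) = 13.89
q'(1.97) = 31.60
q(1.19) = -1.29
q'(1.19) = 9.39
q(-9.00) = -2641.43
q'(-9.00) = 862.87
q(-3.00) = -111.65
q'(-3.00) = 103.15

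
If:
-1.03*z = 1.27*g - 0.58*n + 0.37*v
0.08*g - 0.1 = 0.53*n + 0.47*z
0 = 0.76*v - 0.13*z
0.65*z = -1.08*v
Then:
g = -0.09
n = -0.20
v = 0.00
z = 0.00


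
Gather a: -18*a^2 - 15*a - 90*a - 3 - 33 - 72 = -18*a^2 - 105*a - 108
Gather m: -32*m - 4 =-32*m - 4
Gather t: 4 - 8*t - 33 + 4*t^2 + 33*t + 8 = 4*t^2 + 25*t - 21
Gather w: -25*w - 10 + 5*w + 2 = -20*w - 8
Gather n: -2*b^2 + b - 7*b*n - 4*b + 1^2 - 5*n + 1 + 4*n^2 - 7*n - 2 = -2*b^2 - 3*b + 4*n^2 + n*(-7*b - 12)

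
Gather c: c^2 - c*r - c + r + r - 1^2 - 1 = c^2 + c*(-r - 1) + 2*r - 2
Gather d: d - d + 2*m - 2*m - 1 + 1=0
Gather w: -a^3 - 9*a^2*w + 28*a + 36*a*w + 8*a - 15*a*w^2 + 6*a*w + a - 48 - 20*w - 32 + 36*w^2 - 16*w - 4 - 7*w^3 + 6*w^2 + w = -a^3 + 37*a - 7*w^3 + w^2*(42 - 15*a) + w*(-9*a^2 + 42*a - 35) - 84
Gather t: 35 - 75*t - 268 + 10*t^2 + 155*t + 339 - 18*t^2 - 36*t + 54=-8*t^2 + 44*t + 160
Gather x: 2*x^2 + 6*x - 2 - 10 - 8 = 2*x^2 + 6*x - 20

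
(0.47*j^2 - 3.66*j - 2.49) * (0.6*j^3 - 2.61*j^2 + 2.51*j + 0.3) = 0.282*j^5 - 3.4227*j^4 + 9.2383*j^3 - 2.5467*j^2 - 7.3479*j - 0.747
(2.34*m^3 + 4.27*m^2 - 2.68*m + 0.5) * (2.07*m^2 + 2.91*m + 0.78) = 4.8438*m^5 + 15.6483*m^4 + 8.7033*m^3 - 3.4332*m^2 - 0.6354*m + 0.39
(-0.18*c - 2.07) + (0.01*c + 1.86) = -0.17*c - 0.21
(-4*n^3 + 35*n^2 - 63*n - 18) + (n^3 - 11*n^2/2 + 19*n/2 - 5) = -3*n^3 + 59*n^2/2 - 107*n/2 - 23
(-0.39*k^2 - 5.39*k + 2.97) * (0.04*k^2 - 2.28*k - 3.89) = -0.0156*k^4 + 0.6736*k^3 + 13.9251*k^2 + 14.1955*k - 11.5533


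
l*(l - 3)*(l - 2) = l^3 - 5*l^2 + 6*l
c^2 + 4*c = c*(c + 4)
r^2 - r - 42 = (r - 7)*(r + 6)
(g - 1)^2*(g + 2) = g^3 - 3*g + 2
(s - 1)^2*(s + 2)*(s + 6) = s^4 + 6*s^3 - 3*s^2 - 16*s + 12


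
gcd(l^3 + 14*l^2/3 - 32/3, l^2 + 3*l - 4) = l + 4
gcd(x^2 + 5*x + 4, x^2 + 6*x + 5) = x + 1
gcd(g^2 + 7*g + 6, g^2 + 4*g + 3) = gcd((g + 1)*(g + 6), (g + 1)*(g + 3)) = g + 1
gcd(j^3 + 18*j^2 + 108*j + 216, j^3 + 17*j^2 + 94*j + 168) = j + 6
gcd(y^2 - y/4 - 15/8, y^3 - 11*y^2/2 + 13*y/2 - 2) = 1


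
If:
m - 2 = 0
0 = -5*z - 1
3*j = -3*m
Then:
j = -2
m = 2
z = -1/5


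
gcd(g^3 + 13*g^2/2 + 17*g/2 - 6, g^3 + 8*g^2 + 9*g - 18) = g + 3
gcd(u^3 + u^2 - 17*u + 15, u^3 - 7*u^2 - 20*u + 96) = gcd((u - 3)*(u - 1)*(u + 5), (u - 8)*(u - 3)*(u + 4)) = u - 3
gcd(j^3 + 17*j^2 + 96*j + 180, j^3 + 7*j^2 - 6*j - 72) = j + 6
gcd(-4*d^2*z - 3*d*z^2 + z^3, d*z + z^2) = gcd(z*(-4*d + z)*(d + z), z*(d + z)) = d*z + z^2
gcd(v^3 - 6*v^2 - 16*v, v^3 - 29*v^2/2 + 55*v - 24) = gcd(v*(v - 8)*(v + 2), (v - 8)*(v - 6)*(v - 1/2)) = v - 8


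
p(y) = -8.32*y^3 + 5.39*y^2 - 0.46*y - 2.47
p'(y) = -24.96*y^2 + 10.78*y - 0.46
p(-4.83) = 1062.98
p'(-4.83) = -634.82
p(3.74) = -364.05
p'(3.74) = -309.27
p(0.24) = -2.38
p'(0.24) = 0.69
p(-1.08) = 14.79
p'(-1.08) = -41.22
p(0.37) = -2.32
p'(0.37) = 0.11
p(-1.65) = 50.34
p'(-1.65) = -86.20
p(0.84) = -3.98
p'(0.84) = -9.02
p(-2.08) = 96.68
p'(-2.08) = -130.87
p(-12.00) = 15156.17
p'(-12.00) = -3724.06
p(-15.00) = 29297.18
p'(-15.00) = -5778.16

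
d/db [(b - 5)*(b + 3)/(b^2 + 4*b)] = 6*(b^2 + 5*b + 10)/(b^2*(b^2 + 8*b + 16))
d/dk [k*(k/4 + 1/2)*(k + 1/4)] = 3*k^2/4 + 9*k/8 + 1/8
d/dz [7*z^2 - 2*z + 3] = 14*z - 2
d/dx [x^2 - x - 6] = 2*x - 1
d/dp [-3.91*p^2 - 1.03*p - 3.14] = -7.82*p - 1.03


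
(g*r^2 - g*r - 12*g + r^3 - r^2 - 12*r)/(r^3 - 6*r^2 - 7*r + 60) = (g + r)/(r - 5)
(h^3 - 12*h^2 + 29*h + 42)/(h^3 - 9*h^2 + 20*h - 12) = (h^2 - 6*h - 7)/(h^2 - 3*h + 2)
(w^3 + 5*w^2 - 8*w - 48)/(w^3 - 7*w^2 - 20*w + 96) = (w + 4)/(w - 8)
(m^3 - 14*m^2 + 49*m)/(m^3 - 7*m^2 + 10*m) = (m^2 - 14*m + 49)/(m^2 - 7*m + 10)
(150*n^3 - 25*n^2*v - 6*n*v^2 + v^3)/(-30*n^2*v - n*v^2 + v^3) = (-5*n + v)/v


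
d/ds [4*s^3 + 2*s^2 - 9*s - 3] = 12*s^2 + 4*s - 9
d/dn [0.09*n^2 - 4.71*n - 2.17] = 0.18*n - 4.71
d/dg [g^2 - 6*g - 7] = 2*g - 6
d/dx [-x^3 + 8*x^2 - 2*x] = -3*x^2 + 16*x - 2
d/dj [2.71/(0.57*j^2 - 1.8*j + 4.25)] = (4.878 - 3.0894*j)/(0.57*j^2 - 1.8*j + 4.25)^2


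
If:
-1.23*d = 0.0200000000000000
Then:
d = -0.02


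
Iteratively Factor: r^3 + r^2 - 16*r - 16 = (r - 4)*(r^2 + 5*r + 4) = (r - 4)*(r + 4)*(r + 1)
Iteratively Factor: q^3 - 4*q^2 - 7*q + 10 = (q + 2)*(q^2 - 6*q + 5) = (q - 1)*(q + 2)*(q - 5)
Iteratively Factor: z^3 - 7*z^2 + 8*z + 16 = (z + 1)*(z^2 - 8*z + 16) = (z - 4)*(z + 1)*(z - 4)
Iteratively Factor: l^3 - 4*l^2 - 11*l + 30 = (l + 3)*(l^2 - 7*l + 10) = (l - 2)*(l + 3)*(l - 5)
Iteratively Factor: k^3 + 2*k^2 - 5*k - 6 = (k + 1)*(k^2 + k - 6) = (k - 2)*(k + 1)*(k + 3)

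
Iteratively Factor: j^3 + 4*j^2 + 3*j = (j)*(j^2 + 4*j + 3) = j*(j + 1)*(j + 3)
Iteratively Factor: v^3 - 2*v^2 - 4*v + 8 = (v - 2)*(v^2 - 4) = (v - 2)*(v + 2)*(v - 2)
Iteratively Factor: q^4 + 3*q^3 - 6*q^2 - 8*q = (q + 4)*(q^3 - q^2 - 2*q) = (q - 2)*(q + 4)*(q^2 + q) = q*(q - 2)*(q + 4)*(q + 1)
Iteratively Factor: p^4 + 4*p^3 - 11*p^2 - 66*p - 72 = (p + 3)*(p^3 + p^2 - 14*p - 24) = (p + 2)*(p + 3)*(p^2 - p - 12) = (p + 2)*(p + 3)^2*(p - 4)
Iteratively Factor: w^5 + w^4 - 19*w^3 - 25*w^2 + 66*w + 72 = (w + 3)*(w^4 - 2*w^3 - 13*w^2 + 14*w + 24) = (w - 2)*(w + 3)*(w^3 - 13*w - 12) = (w - 4)*(w - 2)*(w + 3)*(w^2 + 4*w + 3) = (w - 4)*(w - 2)*(w + 1)*(w + 3)*(w + 3)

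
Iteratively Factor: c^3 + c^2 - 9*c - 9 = (c + 1)*(c^2 - 9) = (c + 1)*(c + 3)*(c - 3)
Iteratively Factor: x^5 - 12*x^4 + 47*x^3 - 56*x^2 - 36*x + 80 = (x - 4)*(x^4 - 8*x^3 + 15*x^2 + 4*x - 20) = (x - 4)*(x - 2)*(x^3 - 6*x^2 + 3*x + 10) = (x - 5)*(x - 4)*(x - 2)*(x^2 - x - 2) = (x - 5)*(x - 4)*(x - 2)*(x + 1)*(x - 2)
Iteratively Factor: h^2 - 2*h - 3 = (h + 1)*(h - 3)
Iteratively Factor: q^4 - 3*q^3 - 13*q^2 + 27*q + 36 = (q - 4)*(q^3 + q^2 - 9*q - 9) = (q - 4)*(q - 3)*(q^2 + 4*q + 3) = (q - 4)*(q - 3)*(q + 1)*(q + 3)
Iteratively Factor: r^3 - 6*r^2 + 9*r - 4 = (r - 1)*(r^2 - 5*r + 4) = (r - 4)*(r - 1)*(r - 1)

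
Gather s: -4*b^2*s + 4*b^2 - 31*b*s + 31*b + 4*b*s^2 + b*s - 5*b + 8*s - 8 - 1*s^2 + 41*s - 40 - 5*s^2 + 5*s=4*b^2 + 26*b + s^2*(4*b - 6) + s*(-4*b^2 - 30*b + 54) - 48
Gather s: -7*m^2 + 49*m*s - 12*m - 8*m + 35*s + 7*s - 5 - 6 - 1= -7*m^2 - 20*m + s*(49*m + 42) - 12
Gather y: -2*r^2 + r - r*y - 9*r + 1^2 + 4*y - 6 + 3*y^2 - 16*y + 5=-2*r^2 - 8*r + 3*y^2 + y*(-r - 12)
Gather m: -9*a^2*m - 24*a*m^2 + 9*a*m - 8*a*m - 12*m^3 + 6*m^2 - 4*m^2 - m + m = -12*m^3 + m^2*(2 - 24*a) + m*(-9*a^2 + a)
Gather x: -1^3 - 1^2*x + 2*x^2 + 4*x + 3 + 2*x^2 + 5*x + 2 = 4*x^2 + 8*x + 4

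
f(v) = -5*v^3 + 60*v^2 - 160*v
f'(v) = -15*v^2 + 120*v - 160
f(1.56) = -122.57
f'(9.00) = -295.00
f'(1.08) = -47.90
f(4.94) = 71.05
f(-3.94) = 1867.63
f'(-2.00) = -460.00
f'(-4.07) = -896.87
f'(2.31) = 37.16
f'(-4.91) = -1110.82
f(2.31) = -111.07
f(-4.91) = 2823.94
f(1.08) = -109.11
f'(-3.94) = -865.65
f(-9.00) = 9945.00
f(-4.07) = 1982.19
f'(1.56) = -9.30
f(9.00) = -225.00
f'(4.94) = 66.75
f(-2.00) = 600.00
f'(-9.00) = -2455.00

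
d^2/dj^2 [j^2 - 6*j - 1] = 2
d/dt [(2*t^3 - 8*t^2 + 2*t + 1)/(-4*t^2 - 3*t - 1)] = (-8*t^4 - 12*t^3 + 26*t^2 + 24*t + 1)/(16*t^4 + 24*t^3 + 17*t^2 + 6*t + 1)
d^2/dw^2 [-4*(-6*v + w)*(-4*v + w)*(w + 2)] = 80*v - 24*w - 16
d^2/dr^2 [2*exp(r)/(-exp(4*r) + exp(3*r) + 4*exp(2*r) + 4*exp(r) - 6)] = 2*(2*(-4*exp(3*r) + 3*exp(2*r) + 8*exp(r) + 4)^2*exp(2*r) + (24*exp(3*r) - 15*exp(2*r) - 32*exp(r) - 12)*(-exp(4*r) + exp(3*r) + 4*exp(2*r) + 4*exp(r) - 6)*exp(r) + (-exp(4*r) + exp(3*r) + 4*exp(2*r) + 4*exp(r) - 6)^2)*exp(r)/(-exp(4*r) + exp(3*r) + 4*exp(2*r) + 4*exp(r) - 6)^3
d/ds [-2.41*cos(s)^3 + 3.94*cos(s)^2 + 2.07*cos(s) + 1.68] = (7.23*cos(s)^2 - 7.88*cos(s) - 2.07)*sin(s)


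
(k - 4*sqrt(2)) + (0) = k - 4*sqrt(2)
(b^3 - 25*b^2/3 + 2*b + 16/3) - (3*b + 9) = b^3 - 25*b^2/3 - b - 11/3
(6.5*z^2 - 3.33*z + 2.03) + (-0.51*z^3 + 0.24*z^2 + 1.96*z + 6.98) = -0.51*z^3 + 6.74*z^2 - 1.37*z + 9.01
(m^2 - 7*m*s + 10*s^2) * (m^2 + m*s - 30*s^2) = m^4 - 6*m^3*s - 27*m^2*s^2 + 220*m*s^3 - 300*s^4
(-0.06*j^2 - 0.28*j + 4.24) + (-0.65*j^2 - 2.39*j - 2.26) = -0.71*j^2 - 2.67*j + 1.98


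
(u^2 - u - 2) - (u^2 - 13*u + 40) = 12*u - 42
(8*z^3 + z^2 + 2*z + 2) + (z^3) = 9*z^3 + z^2 + 2*z + 2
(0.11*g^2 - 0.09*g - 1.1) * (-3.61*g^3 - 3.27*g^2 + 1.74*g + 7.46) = -0.3971*g^5 - 0.0348000000000001*g^4 + 4.4567*g^3 + 4.261*g^2 - 2.5854*g - 8.206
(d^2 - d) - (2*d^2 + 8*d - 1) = -d^2 - 9*d + 1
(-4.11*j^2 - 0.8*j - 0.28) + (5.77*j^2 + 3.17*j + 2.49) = 1.66*j^2 + 2.37*j + 2.21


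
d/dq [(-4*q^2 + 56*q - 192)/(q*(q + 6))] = 16*(-5*q^2 + 24*q + 72)/(q^2*(q^2 + 12*q + 36))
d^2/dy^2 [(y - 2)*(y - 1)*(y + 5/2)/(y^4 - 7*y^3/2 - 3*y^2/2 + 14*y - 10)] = 2*(8*y^3 + 60*y^2 + 90*y + 85)/(8*y^6 - 12*y^5 - 114*y^4 + 119*y^3 + 570*y^2 - 300*y - 1000)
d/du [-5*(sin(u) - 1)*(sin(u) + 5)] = -10*(sin(u) + 2)*cos(u)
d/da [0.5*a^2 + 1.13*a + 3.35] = 1.0*a + 1.13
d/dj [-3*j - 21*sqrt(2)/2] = -3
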